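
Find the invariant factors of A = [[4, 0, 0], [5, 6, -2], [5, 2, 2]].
x - 4, (x - 4)^2

The Jordan structure of A has elementary divisors (x - 4)^2, (x - 4). Arranging the block sizes at each eigenvalue in decreasing order and taking row products gives the invariant factors.

Invariant factors (smallest first, each dividing the next): x - 4, (x - 4)^2.

Check: the last factor (x - 4)^2 is the minimal polynomial, and the product (x - 4)^3 is the characteristic polynomial.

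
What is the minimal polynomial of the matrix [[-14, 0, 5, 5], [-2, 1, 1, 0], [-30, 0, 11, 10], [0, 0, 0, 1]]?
m_A(x) = (x - 1)^2(x + 4)

The characteristic polynomial factors as (x - 1)^3(x + 4). The minimal polynomial is ∏(x - λ)^{k_λ} where k_λ is the size of the largest Jordan block at λ.

For λ = -4: rank(A + 4I) = 3, and the largest Jordan block has size 1 (the smallest k with rank((A + 4I)^k) = rank((A + 4I)^(k+1))).
For λ = 1: rank(A - I) = 2, and the largest Jordan block has size 2 (the smallest k with rank((A - I)^k) = rank((A - I)^(k+1))).

So m_A(x) = (x - 1)^2(x + 4).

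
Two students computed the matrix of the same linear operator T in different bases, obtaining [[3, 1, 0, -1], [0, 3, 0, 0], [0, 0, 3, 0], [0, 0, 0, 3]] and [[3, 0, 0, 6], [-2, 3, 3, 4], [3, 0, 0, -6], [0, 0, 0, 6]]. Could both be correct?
No.

χ_A(x) = (x - 3)^4 but χ_B(x) = x(x - 6)(x - 3)^2. The characteristic polynomial is a similarity invariant, so A and B are not similar.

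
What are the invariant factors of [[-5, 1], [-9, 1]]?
(x + 2)^2

The Jordan structure of A has elementary divisors (x + 2)^2. Arranging the block sizes at each eigenvalue in decreasing order and taking row products gives the invariant factors.

Invariant factors (smallest first, each dividing the next): (x + 2)^2.

Check: the last factor (x + 2)^2 is the minimal polynomial, and the product (x + 2)^2 is the characteristic polynomial.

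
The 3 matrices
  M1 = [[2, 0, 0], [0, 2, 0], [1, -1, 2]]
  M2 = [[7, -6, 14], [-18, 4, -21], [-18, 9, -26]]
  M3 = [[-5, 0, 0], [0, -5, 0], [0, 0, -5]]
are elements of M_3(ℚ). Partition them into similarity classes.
Characteristic polynomials: χ_{M1} = (x - 2)^3, χ_{M2} = (x + 5)^3, χ_{M3} = (x + 5)^3.

{M1}: invariant factors x - 2, (x - 2)^2.

{M2}: invariant factors x + 5, (x + 5)^2.

{M3}: invariant factors x + 5, x + 5, x + 5.

Matrices are similar if and only if their invariant-factor lists agree; the partition into similarity classes is {M1}, {M2}, {M3}.

3 classes: {M1}, {M2}, {M3}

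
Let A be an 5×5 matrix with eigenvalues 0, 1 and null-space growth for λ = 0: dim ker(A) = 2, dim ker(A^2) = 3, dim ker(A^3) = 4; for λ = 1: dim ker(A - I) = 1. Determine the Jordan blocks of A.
λ = 0: successive nullity increments [2, 1, 1] count blocks of size ≥ k; block sizes are [3, 1].
λ = 1: successive nullity increments [1] count blocks of size ≥ k; block sizes are [1].

Jordan blocks: (0, 3), (0, 1), (1, 1)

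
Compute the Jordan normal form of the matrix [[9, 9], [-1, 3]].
J = [[6, 1], [0, 6]]

The characteristic polynomial is det(xI - A) = (x - 6)^2, so the eigenvalues are 6 (algebraic multiplicity 2).

For λ = 6: rank(A - 6I) = 1, rank((A - 6I)^2) = 0. The eigenspace has dimension 2 - 1 = 1, so there is 1 Jordan block; the rank sequence gives block sizes [2].

Assembling the blocks gives the Jordan form J above.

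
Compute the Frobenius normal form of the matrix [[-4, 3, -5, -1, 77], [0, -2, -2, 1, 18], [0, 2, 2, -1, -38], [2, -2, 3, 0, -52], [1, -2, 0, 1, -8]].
The invariant factors of A (the non-unit diagonal entries of the Smith normal form of xI - A over ℚ[x]) are x + 1, (x + 1)^2(x + 4)(x + 5), each dividing the next. The characteristic polynomial is their product, (x + 1)^3(x + 4)(x + 5).

The rational canonical form is the block-diagonal matrix of companion matrices C(f_i):
R = [[-1, 0, 0, 0, 0], [0, 0, 0, 0, -20], [0, 1, 0, 0, -49], [0, 0, 1, 0, -39], [0, 0, 0, 1, -11]].

R = [[-1, 0, 0, 0, 0], [0, 0, 0, 0, -20], [0, 1, 0, 0, -49], [0, 0, 1, 0, -39], [0, 0, 0, 1, -11]]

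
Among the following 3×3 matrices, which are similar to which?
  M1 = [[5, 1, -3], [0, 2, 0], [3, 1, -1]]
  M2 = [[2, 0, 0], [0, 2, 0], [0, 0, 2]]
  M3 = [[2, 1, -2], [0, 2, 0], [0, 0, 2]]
2 classes: {M1, M3}, {M2}

Characteristic polynomials: χ_{M1} = (x - 2)^3, χ_{M2} = (x - 2)^3, χ_{M3} = (x - 2)^3.

{M1, M3}: invariant factors x - 2, (x - 2)^2.

{M2}: invariant factors x - 2, x - 2, x - 2.

Matrices are similar if and only if their invariant-factor lists agree; the partition into similarity classes is {M1, M3}, {M2}.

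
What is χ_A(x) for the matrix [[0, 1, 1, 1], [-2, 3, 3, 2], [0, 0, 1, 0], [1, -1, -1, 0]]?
xI - A = [[x, -1, -1, -1], [2, x - 3, -3, -2], [0, 0, x - 1, 0], [-1, 1, 1, x]].

Expanding det(xI - A) along the first row:
det(xI - A) = + (x)·det([[x - 3, -3, -2], [0, x - 1, 0], [1, 1, x]]) - (-1)·det([[2, -3, -2], [0, x - 1, 0], [-1, 1, x]]) + (-1)·det([[2, x - 3, -2], [0, 0, 0], [-1, 1, x]]) - (-1)·det([[2, x - 3, -3], [0, 0, x - 1], [-1, 1, 1]]).

Evaluating gives χ_A(x) = x^4 - 4x^3 + 6x^2 - 4x + 1 = (x - 1)^4.

χ_A(x) = (x - 1)^4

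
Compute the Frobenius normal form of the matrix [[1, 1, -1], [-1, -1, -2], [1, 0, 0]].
The invariant factors of A (the non-unit diagonal entries of the Smith normal form of xI - A over ℚ[x]) are x^3 + x + 3, each dividing the next. The characteristic polynomial is their product, x^3 + x + 3.

The rational canonical form is the block-diagonal matrix of companion matrices C(f_i):
R = [[0, 0, -3], [1, 0, -1], [0, 1, 0]].

Note the characteristic polynomial does not split into linear factors over ℚ, so A has no Jordan form over ℚ; the rational canonical form exists over any field.

R = [[0, 0, -3], [1, 0, -1], [0, 1, 0]]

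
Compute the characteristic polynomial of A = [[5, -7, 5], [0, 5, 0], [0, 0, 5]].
xI - A = [[x - 5, 7, -5], [0, x - 5, 0], [0, 0, x - 5]].

Expanding det(xI - A) along the first row:
det(xI - A) = + (x - 5)·det([[x - 5, 0], [0, x - 5]]) - (7)·det([[0, 0], [0, x - 5]]) + (-5)·det([[0, x - 5], [0, 0]]).

Evaluating gives χ_A(x) = x^3 - 15x^2 + 75x - 125 = (x - 5)^3.

χ_A(x) = (x - 5)^3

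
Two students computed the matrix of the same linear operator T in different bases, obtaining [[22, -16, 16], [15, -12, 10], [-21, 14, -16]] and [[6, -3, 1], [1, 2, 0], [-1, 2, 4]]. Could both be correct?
No.

trace(A) = -6 but trace(B) = 12. The trace is a similarity invariant, so A and B are not similar.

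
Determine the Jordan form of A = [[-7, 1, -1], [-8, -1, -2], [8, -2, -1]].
The characteristic polynomial is det(xI - A) = (x + 3)^3, so the eigenvalues are -3 (algebraic multiplicity 3).

For λ = -3: rank(A + 3I) = 1, rank((A + 3I)^2) = 0. The eigenspace has dimension 3 - 1 = 2, so there are 2 Jordan blocks; the rank sequence gives block sizes [2, 1].

Assembling the blocks gives the Jordan form J above.

J = [[-3, 1, 0], [0, -3, 0], [0, 0, -3]]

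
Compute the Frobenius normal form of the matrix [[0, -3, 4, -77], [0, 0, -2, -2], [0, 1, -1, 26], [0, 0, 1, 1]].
R = [[0, 0, 0, 0], [0, 0, 0, 0], [0, 1, 0, 25], [0, 0, 1, 0]]

The invariant factors of A (the non-unit diagonal entries of the Smith normal form of xI - A over ℚ[x]) are x, x(x - 5)(x + 5), each dividing the next. The characteristic polynomial is their product, x^2(x - 5)(x + 5).

The rational canonical form is the block-diagonal matrix of companion matrices C(f_i):
R = [[0, 0, 0, 0], [0, 0, 0, 0], [0, 1, 0, 25], [0, 0, 1, 0]].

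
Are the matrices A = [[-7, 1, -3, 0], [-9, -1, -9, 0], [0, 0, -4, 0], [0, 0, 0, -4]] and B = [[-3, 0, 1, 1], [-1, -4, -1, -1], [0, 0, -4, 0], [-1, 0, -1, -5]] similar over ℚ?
Two matrices over a field are similar if and only if they have the same invariant factors.

Both A and B have characteristic polynomial (x + 4)^4 and minimal polynomial (x + 4)^2. Computing further, both have invariant factors x + 4, x + 4, (x + 4)^2. Hence A and B are similar.

Yes.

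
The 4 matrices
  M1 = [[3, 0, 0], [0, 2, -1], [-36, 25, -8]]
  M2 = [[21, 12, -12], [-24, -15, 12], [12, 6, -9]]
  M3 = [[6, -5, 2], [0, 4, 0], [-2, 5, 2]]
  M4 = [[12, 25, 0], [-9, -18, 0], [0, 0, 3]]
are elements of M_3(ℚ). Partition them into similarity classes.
Characteristic polynomials: χ_{M1} = (x - 3)(x + 3)^2, χ_{M2} = (x - 3)(x + 3)^2, χ_{M3} = (x - 4)^3, χ_{M4} = (x - 3)(x + 3)^2.

{M1, M4}: invariant factors (x - 3)(x + 3)^2.

{M2}: invariant factors x + 3, (x - 3)(x + 3).

{M3}: invariant factors x - 4, (x - 4)^2.

Matrices are similar if and only if their invariant-factor lists agree; the partition into similarity classes is {M1, M4}, {M2}, {M3}.

3 classes: {M1, M4}, {M2}, {M3}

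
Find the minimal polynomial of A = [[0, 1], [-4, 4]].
The characteristic polynomial factors as (x - 2)^2. The minimal polynomial is ∏(x - λ)^{k_λ} where k_λ is the size of the largest Jordan block at λ.

For λ = 2: rank(A - 2I) = 1, and the largest Jordan block has size 2 (the smallest k with rank((A - 2I)^k) = rank((A - 2I)^(k+1))).

So m_A(x) = (x - 2)^2.

m_A(x) = (x - 2)^2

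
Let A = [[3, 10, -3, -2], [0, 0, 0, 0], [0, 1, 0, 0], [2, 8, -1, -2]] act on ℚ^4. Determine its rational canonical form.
R = [[0, 0, 0, 0], [1, 0, 0, 0], [0, 1, 0, 2], [0, 0, 1, 1]]

The invariant factors of A (the non-unit diagonal entries of the Smith normal form of xI - A over ℚ[x]) are x^2(x - 2)(x + 1), each dividing the next. The characteristic polynomial is their product, x^2(x - 2)(x + 1).

The rational canonical form is the block-diagonal matrix of companion matrices C(f_i):
R = [[0, 0, 0, 0], [1, 0, 0, 0], [0, 1, 0, 2], [0, 0, 1, 1]].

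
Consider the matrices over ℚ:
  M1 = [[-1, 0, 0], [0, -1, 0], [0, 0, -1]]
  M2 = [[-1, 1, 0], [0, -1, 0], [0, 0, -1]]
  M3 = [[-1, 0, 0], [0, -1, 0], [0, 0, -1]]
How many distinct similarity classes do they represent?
Characteristic polynomials: χ_{M1} = (x + 1)^3, χ_{M2} = (x + 1)^3, χ_{M3} = (x + 1)^3.

{M1, M3}: invariant factors x + 1, x + 1, x + 1.

{M2}: invariant factors x + 1, (x + 1)^2.

Matrices are similar if and only if their invariant-factor lists agree; the partition into similarity classes is {M1, M3}, {M2}.

2 classes: {M1, M3}, {M2}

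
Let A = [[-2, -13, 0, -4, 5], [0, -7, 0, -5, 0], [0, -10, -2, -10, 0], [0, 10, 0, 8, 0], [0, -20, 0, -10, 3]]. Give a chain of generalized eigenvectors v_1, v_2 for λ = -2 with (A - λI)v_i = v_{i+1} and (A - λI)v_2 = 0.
We seek v_1 ∈ ker((A + 2I)^2) \ ker(A + 2I), then set v_{i+1} = (A + 2I) v_i.

One such chain is v_1 = [[1, 1, 0, -1, 2]]^T, v_2 = [[1, 0, 0, 0, 0]]^T. Check: (A + 2I) v_2 = [[0, 0, 0, 0, 0]]^T = 0.

v_1 = [[1, 1, 0, -1, 2]]^T, v_2 = [[1, 0, 0, 0, 0]]^T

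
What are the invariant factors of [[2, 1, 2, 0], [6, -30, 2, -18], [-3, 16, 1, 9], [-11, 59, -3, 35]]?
(x - 2)^2, (x - 2)^2

The Jordan structure of A has elementary divisors (x - 2)^2, (x - 2)^2. Arranging the block sizes at each eigenvalue in decreasing order and taking row products gives the invariant factors.

Invariant factors (smallest first, each dividing the next): (x - 2)^2, (x - 2)^2.

Check: the last factor (x - 2)^2 is the minimal polynomial, and the product (x - 2)^4 is the characteristic polynomial.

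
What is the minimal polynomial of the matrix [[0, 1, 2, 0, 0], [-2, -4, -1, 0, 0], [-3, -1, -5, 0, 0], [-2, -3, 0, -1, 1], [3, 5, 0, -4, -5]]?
m_A(x) = (x + 3)^3

The characteristic polynomial factors as (x + 3)^5. The minimal polynomial is ∏(x - λ)^{k_λ} where k_λ is the size of the largest Jordan block at λ.

For λ = -3: rank(A + 3I) = 3, and the largest Jordan block has size 3 (the smallest k with rank((A + 3I)^k) = rank((A + 3I)^(k+1))).

So m_A(x) = (x + 3)^3.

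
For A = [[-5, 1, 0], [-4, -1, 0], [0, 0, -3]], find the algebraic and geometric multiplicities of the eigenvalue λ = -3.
algebraic multiplicity 3, geometric multiplicity 2

The characteristic polynomial is (x + 3)^3, so the factor x + 3 appears with exponent 3: the algebraic multiplicity is 3.

rank(A + 3I) = 1, so the eigenspace has dimension 3 - 1 = 2: the geometric multiplicity is 2.

Since 2 < 3, A is not diagonalizable.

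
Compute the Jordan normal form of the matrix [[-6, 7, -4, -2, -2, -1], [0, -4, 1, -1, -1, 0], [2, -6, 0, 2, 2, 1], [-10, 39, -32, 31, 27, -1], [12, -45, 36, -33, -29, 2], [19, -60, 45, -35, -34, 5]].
The characteristic polynomial is det(xI - A) = (x - 3)^3(x + 4)^3, so the eigenvalues are -4 (algebraic multiplicity 3), 3 (algebraic multiplicity 3).

For λ = -4: rank(A + 4I) = 5, rank((A + 4I)^2) = 4, rank((A + 4I)^3) = 3. The eigenspace has dimension 6 - 5 = 1, so there is 1 Jordan block; the rank sequence gives block sizes [3].

For λ = 3: rank(A - 3I) = 5, rank((A - 3I)^2) = 4, rank((A - 3I)^3) = 3. The eigenspace has dimension 6 - 5 = 1, so there is 1 Jordan block; the rank sequence gives block sizes [3].

Assembling the blocks gives the Jordan form J above.

J = [[-4, 1, 0, 0, 0, 0], [0, -4, 1, 0, 0, 0], [0, 0, -4, 0, 0, 0], [0, 0, 0, 3, 1, 0], [0, 0, 0, 0, 3, 1], [0, 0, 0, 0, 0, 3]]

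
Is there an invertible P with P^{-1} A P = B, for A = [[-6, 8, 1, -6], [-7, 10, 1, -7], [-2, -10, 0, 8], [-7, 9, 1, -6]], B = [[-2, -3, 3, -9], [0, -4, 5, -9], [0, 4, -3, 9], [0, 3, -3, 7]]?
Both have characteristic polynomial (x - 1)^2(x + 2)^2, but the minimal polynomial of A is (x - 1)^2(x + 2)^2 while the minimal polynomial of B is (x - 1)^2(x + 2). The minimal polynomial is a similarity invariant, so A and B are not similar.

No.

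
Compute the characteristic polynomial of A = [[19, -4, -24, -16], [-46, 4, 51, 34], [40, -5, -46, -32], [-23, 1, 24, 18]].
xI - A = [[x - 19, 4, 24, 16], [46, x - 4, -51, -34], [-40, 5, x + 46, 32], [23, -1, -24, x - 18]].

Expanding det(xI - A) along the first row:
det(xI - A) = + (x - 19)·det([[x - 4, -51, -34], [5, x + 46, 32], [-1, -24, x - 18]]) - (4)·det([[46, -51, -34], [-40, x + 46, 32], [23, -24, x - 18]]) + (24)·det([[46, x - 4, -34], [-40, 5, 32], [23, -1, x - 18]]) - (16)·det([[46, x - 4, -51], [-40, 5, x + 46], [23, -1, -24]]).

Evaluating gives χ_A(x) = x^4 + 5x^3 + x^2 - 21x - 18 = (x - 2)(x + 1)(x + 3)^2.

χ_A(x) = (x - 2)(x + 1)(x + 3)^2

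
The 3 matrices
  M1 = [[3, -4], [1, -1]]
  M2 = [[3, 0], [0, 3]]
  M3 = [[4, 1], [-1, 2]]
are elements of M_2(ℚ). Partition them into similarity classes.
3 classes: {M1}, {M2}, {M3}

Characteristic polynomials: χ_{M1} = (x - 1)^2, χ_{M2} = (x - 3)^2, χ_{M3} = (x - 3)^2.

{M1}: invariant factors (x - 1)^2.

{M2}: invariant factors x - 3, x - 3.

{M3}: invariant factors (x - 3)^2.

Matrices are similar if and only if their invariant-factor lists agree; the partition into similarity classes is {M1}, {M2}, {M3}.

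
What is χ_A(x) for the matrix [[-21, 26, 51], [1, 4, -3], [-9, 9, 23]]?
χ_A(x) = (x - 5)^2(x + 4)

xI - A = [[x + 21, -26, -51], [-1, x - 4, 3], [9, -9, x - 23]].

Expanding det(xI - A) along the first row:
det(xI - A) = + (x + 21)·det([[x - 4, 3], [-9, x - 23]]) - (-26)·det([[-1, 3], [9, x - 23]]) + (-51)·det([[-1, x - 4], [9, -9]]).

Evaluating gives χ_A(x) = x^3 - 6x^2 - 15x + 100 = (x - 5)^2(x + 4).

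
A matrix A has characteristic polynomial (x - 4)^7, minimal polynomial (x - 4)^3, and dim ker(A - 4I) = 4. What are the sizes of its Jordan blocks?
Jordan blocks: (4, 3), (4, 2), (4, 1), (4, 1)

λ = 4: algebraic multiplicity 7 (exponent in χ_A), largest block size 3 (exponent in m_A), 4 blocks (geometric multiplicity). These force block sizes [3, 2, 1, 1].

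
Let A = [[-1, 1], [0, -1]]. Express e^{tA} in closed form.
A has Jordan form J = [[-1, 1], [0, -1]] with A = PJP^{-1}, so e^{tA} = P e^{tJ} P^{-1}.

For a Jordan block J_k(λ), e^{tJ_k(λ)} = e^{λt} · (I + tN + t^2 N^2/2! + ... + t^{k-1} N^{k-1}/(k-1)!) where N is the nilpotent superdiagonal part.

Assembling the blocks and conjugating back gives the entries of e^{tA} as shown above.

e^{tA} = [[e^{-t}, t*e^{-t}], [0, e^{-t}]]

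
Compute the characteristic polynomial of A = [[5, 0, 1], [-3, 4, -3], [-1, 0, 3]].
χ_A(x) = (x - 4)^3

xI - A = [[x - 5, 0, -1], [3, x - 4, 3], [1, 0, x - 3]].

Expanding det(xI - A) along the first row:
det(xI - A) = + (x - 5)·det([[x - 4, 3], [0, x - 3]]) - (0)·det([[3, 3], [1, x - 3]]) + (-1)·det([[3, x - 4], [1, 0]]).

Evaluating gives χ_A(x) = x^3 - 12x^2 + 48x - 64 = (x - 4)^3.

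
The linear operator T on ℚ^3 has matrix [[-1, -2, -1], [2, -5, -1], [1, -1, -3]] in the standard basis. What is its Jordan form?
The characteristic polynomial is det(xI - A) = (x + 3)^3, so the eigenvalues are -3 (algebraic multiplicity 3).

For λ = -3: rank(A + 3I) = 2, rank((A + 3I)^2) = 1, rank((A + 3I)^3) = 0. The eigenspace has dimension 3 - 2 = 1, so there is 1 Jordan block; the rank sequence gives block sizes [3].

Assembling the blocks gives the Jordan form J above.

J = [[-3, 1, 0], [0, -3, 1], [0, 0, -3]]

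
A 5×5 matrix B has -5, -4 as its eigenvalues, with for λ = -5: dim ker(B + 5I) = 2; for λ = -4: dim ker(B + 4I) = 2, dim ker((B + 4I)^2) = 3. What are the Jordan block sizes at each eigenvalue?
Jordan blocks: (-5, 1), (-5, 1), (-4, 2), (-4, 1)

λ = -5: successive nullity increments [2] count blocks of size ≥ k; block sizes are [1, 1].
λ = -4: successive nullity increments [2, 1] count blocks of size ≥ k; block sizes are [2, 1].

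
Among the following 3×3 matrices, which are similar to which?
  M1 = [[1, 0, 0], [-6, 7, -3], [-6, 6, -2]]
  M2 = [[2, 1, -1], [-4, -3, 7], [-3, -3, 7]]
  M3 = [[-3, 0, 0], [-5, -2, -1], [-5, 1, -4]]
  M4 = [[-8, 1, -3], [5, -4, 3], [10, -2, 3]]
Characteristic polynomials: χ_{M1} = (x - 4)(x - 1)^2, χ_{M2} = (x - 4)(x - 1)^2, χ_{M3} = (x + 3)^3, χ_{M4} = (x + 3)^3.

{M1}: invariant factors x - 1, (x - 4)(x - 1).

{M2}: invariant factors (x - 4)(x - 1)^2.

{M3, M4}: invariant factors x + 3, (x + 3)^2.

Matrices are similar if and only if their invariant-factor lists agree; the partition into similarity classes is {M1}, {M2}, {M3, M4}.

3 classes: {M1}, {M2}, {M3, M4}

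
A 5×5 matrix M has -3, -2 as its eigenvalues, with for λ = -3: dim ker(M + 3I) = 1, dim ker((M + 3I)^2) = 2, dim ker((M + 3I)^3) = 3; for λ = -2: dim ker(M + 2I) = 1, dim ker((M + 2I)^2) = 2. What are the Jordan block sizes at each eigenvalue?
λ = -3: successive nullity increments [1, 1, 1] count blocks of size ≥ k; block sizes are [3].
λ = -2: successive nullity increments [1, 1] count blocks of size ≥ k; block sizes are [2].

Jordan blocks: (-3, 3), (-2, 2)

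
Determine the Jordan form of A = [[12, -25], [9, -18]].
The characteristic polynomial is det(xI - A) = (x + 3)^2, so the eigenvalues are -3 (algebraic multiplicity 2).

For λ = -3: rank(A + 3I) = 1, rank((A + 3I)^2) = 0. The eigenspace has dimension 2 - 1 = 1, so there is 1 Jordan block; the rank sequence gives block sizes [2].

Assembling the blocks gives the Jordan form J above.

J = [[-3, 1], [0, -3]]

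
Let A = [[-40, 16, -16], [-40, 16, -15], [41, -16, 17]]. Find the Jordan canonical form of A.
J = [[-4, 1, 0], [0, -4, 0], [0, 0, 1]]

The characteristic polynomial is det(xI - A) = (x - 1)(x + 4)^2, so the eigenvalues are -4 (algebraic multiplicity 2), 1 (algebraic multiplicity 1).

For λ = -4: rank(A + 4I) = 2, rank((A + 4I)^2) = 1. The eigenspace has dimension 3 - 2 = 1, so there is 1 Jordan block; the rank sequence gives block sizes [2].

For λ = 1: algebraic multiplicity 1 gives one 1×1 block.

Assembling the blocks gives the Jordan form J above.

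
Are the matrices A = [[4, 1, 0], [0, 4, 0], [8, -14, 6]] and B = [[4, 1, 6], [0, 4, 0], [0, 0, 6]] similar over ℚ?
Yes.

Two matrices over a field are similar if and only if they have the same invariant factors.

Both A and B have characteristic polynomial (x - 6)(x - 4)^2 and minimal polynomial (x - 6)(x - 4)^2. Computing further, both have invariant factors (x - 6)(x - 4)^2. Hence A and B are similar.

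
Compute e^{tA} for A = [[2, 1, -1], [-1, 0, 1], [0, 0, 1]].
A has Jordan form J = [[1, 1, 0], [0, 1, 0], [0, 0, 1]] with A = PJP^{-1}, so e^{tA} = P e^{tJ} P^{-1}.

For a Jordan block J_k(λ), e^{tJ_k(λ)} = e^{λt} · (I + tN + t^2 N^2/2! + ... + t^{k-1} N^{k-1}/(k-1)!) where N is the nilpotent superdiagonal part.

Assembling the blocks and conjugating back gives the entries of e^{tA} as shown above.

e^{tA} = [[(t + 1)*e^{t}, t*e^{t}, -t*e^{t}], [-t*e^{t}, (1 - t)*e^{t}, t*e^{t}], [0, 0, e^{t}]]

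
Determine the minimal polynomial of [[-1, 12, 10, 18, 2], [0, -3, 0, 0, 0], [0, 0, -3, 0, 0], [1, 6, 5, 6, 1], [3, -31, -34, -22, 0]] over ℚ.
m_A(x) = (x - 4)^2(x + 3)

The characteristic polynomial factors as (x - 4)^2(x + 3)^3. The minimal polynomial is ∏(x - λ)^{k_λ} where k_λ is the size of the largest Jordan block at λ.

For λ = -3: rank(A + 3I) = 2, and the largest Jordan block has size 1 (the smallest k with rank((A + 3I)^k) = rank((A + 3I)^(k+1))).
For λ = 4: rank(A - 4I) = 4, and the largest Jordan block has size 2 (the smallest k with rank((A - 4I)^k) = rank((A - 4I)^(k+1))).

So m_A(x) = (x - 4)^2(x + 3).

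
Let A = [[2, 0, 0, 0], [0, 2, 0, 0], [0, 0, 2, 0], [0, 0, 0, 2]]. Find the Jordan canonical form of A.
J = [[2, 0, 0, 0], [0, 2, 0, 0], [0, 0, 2, 0], [0, 0, 0, 2]]

The characteristic polynomial is det(xI - A) = (x - 2)^4, so the eigenvalues are 2 (algebraic multiplicity 4).

For λ = 2: rank(A - 2I) = 0. The eigenspace has dimension 4 - 0 = 4, so there are 4 Jordan blocks; the rank sequence gives block sizes [1, 1, 1, 1].

Assembling the blocks gives the Jordan form J above.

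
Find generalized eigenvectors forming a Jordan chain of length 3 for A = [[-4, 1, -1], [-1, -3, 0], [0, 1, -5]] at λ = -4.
v_1 = [[0, 1, 1]]^T, v_2 = [[0, 1, 0]]^T, v_3 = [[1, 1, 1]]^T

We seek v_1 ∈ ker((A + 4I)^3) \ ker((A + 4I)^2), then set v_{i+1} = (A + 4I) v_i.

One such chain is v_1 = [[0, 1, 1]]^T, v_2 = [[0, 1, 0]]^T, v_3 = [[1, 1, 1]]^T. Check: (A + 4I) v_3 = [[0, 0, 0]]^T = 0.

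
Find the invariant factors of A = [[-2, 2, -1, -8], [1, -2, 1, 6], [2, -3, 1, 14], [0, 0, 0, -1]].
The Jordan structure of A has elementary divisors (x + 1)^3, (x + 1). Arranging the block sizes at each eigenvalue in decreasing order and taking row products gives the invariant factors.

Invariant factors (smallest first, each dividing the next): x + 1, (x + 1)^3.

Check: the last factor (x + 1)^3 is the minimal polynomial, and the product (x + 1)^4 is the characteristic polynomial.

x + 1, (x + 1)^3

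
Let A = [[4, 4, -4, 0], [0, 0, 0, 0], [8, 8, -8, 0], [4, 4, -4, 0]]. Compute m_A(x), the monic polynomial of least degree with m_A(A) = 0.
The characteristic polynomial factors as x^3(x + 4). The minimal polynomial is ∏(x - λ)^{k_λ} where k_λ is the size of the largest Jordan block at λ.

For λ = -4: rank(A + 4I) = 3, and the largest Jordan block has size 1 (the smallest k with rank((A + 4I)^k) = rank((A + 4I)^(k+1))).
For λ = 0: rank(A) = 1, and the largest Jordan block has size 1 (the smallest k with rank(A^k) = rank(A^(k+1))).

So m_A(x) = x(x + 4).

m_A(x) = x(x + 4)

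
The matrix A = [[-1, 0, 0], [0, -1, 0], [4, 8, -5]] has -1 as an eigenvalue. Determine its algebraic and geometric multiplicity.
algebraic multiplicity 2, geometric multiplicity 2

The characteristic polynomial is (x + 1)^2(x + 5), so the factor x + 1 appears with exponent 2: the algebraic multiplicity is 2.

rank(A + I) = 1, so the eigenspace has dimension 3 - 1 = 2: the geometric multiplicity is 2.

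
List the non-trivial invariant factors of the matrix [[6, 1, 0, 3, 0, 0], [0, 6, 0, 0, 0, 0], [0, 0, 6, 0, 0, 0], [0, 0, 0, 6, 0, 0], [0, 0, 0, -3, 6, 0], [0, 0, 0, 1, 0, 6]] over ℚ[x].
The Jordan structure of A has elementary divisors (x - 6)^2, (x - 6)^2, (x - 6), (x - 6). Arranging the block sizes at each eigenvalue in decreasing order and taking row products gives the invariant factors.

Invariant factors (smallest first, each dividing the next): x - 6, x - 6, (x - 6)^2, (x - 6)^2.

Check: the last factor (x - 6)^2 is the minimal polynomial, and the product (x - 6)^6 is the characteristic polynomial.

x - 6, x - 6, (x - 6)^2, (x - 6)^2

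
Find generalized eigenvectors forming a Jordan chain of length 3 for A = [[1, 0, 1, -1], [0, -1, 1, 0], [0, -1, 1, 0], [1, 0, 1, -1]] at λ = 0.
v_1 = [[-2, 0, 1, -1]]^T, v_2 = [[0, 1, 1, 0]]^T, v_3 = [[1, 0, 0, 1]]^T

We seek v_1 ∈ ker(A^3) \ ker(A^2), then set v_{i+1} = A v_i.

One such chain is v_1 = [[-2, 0, 1, -1]]^T, v_2 = [[0, 1, 1, 0]]^T, v_3 = [[1, 0, 0, 1]]^T. Check: A v_3 = [[0, 0, 0, 0]]^T = 0.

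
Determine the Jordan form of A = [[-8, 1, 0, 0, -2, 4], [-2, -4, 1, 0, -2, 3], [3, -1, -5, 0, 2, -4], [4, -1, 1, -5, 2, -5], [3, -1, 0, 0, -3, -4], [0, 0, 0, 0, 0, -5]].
The characteristic polynomial is det(xI - A) = (x + 5)^6, so the eigenvalues are -5 (algebraic multiplicity 6).

For λ = -5: rank(A + 5I) = 2, rank((A + 5I)^2) = 1, rank((A + 5I)^3) = 0. The eigenspace has dimension 6 - 2 = 4, so there are 4 Jordan blocks; the rank sequence gives block sizes [3, 1, 1, 1].

Assembling the blocks gives the Jordan form J above.

J = [[-5, 1, 0, 0, 0, 0], [0, -5, 1, 0, 0, 0], [0, 0, -5, 0, 0, 0], [0, 0, 0, -5, 0, 0], [0, 0, 0, 0, -5, 0], [0, 0, 0, 0, 0, -5]]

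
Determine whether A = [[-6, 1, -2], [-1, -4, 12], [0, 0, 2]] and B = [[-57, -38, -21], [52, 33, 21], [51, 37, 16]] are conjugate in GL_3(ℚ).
Two matrices over a field are similar if and only if they have the same invariant factors.

Both A and B have characteristic polynomial (x - 2)(x + 5)^2 and minimal polynomial (x - 2)(x + 5)^2. Computing further, both have invariant factors (x - 2)(x + 5)^2. Hence A and B are similar.

Yes.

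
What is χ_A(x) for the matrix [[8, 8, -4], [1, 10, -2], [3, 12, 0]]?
χ_A(x) = (x - 6)^3

xI - A = [[x - 8, -8, 4], [-1, x - 10, 2], [-3, -12, x]].

Expanding det(xI - A) along the first row:
det(xI - A) = + (x - 8)·det([[x - 10, 2], [-12, x]]) - (-8)·det([[-1, 2], [-3, x]]) + (4)·det([[-1, x - 10], [-3, -12]]).

Evaluating gives χ_A(x) = x^3 - 18x^2 + 108x - 216 = (x - 6)^3.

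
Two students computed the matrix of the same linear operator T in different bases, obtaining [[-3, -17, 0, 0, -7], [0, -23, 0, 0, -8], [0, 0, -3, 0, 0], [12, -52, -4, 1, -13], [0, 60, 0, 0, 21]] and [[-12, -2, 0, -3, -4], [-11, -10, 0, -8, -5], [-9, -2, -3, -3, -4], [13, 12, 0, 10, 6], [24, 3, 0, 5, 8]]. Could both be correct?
Two matrices over a field are similar if and only if they have the same invariant factors.

Both A and B have characteristic polynomial (x - 1)^2(x + 3)^3 and minimal polynomial (x - 1)^2(x + 3)^2. Computing further, both have invariant factors x + 3, (x - 1)^2(x + 3)^2. Hence A and B are similar.

Yes.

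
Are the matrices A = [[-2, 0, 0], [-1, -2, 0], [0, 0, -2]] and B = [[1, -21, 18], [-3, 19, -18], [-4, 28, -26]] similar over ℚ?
Two matrices over a field are similar if and only if they have the same invariant factors.

Both A and B have characteristic polynomial (x + 2)^3 and minimal polynomial (x + 2)^2. Computing further, both have invariant factors x + 2, (x + 2)^2. Hence A and B are similar.

Yes.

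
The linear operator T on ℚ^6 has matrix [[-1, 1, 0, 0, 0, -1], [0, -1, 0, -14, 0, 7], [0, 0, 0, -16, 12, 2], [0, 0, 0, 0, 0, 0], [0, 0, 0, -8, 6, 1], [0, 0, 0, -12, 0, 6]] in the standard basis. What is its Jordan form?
The characteristic polynomial is det(xI - A) = x^2(x - 6)^2(x + 1)^2, so the eigenvalues are -1 (algebraic multiplicity 2), 0 (algebraic multiplicity 2), 6 (algebraic multiplicity 2).

For λ = -1: rank(A + I) = 5, rank((A + I)^2) = 4. The eigenspace has dimension 6 - 5 = 1, so there is 1 Jordan block; the rank sequence gives block sizes [2].

For λ = 0: rank(A) = 4. The eigenspace has dimension 6 - 4 = 2, so there are 2 Jordan blocks; the rank sequence gives block sizes [1, 1].

For λ = 6: rank(A - 6I) = 5, rank((A - 6I)^2) = 4. The eigenspace has dimension 6 - 5 = 1, so there is 1 Jordan block; the rank sequence gives block sizes [2].

Assembling the blocks gives the Jordan form J above.

J = [[-1, 1, 0, 0, 0, 0], [0, -1, 0, 0, 0, 0], [0, 0, 0, 0, 0, 0], [0, 0, 0, 0, 0, 0], [0, 0, 0, 0, 6, 1], [0, 0, 0, 0, 0, 6]]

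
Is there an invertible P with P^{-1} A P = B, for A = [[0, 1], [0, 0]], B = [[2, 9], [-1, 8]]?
trace(A) = 0 but trace(B) = 10. The trace is a similarity invariant, so A and B are not similar.

No.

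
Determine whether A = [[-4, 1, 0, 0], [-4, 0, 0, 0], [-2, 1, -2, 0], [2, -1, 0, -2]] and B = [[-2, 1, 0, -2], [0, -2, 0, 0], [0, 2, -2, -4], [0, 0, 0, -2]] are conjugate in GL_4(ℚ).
Two matrices over a field are similar if and only if they have the same invariant factors.

Both A and B have characteristic polynomial (x + 2)^4 and minimal polynomial (x + 2)^2. Computing further, both have invariant factors x + 2, x + 2, (x + 2)^2. Hence A and B are similar.

Yes.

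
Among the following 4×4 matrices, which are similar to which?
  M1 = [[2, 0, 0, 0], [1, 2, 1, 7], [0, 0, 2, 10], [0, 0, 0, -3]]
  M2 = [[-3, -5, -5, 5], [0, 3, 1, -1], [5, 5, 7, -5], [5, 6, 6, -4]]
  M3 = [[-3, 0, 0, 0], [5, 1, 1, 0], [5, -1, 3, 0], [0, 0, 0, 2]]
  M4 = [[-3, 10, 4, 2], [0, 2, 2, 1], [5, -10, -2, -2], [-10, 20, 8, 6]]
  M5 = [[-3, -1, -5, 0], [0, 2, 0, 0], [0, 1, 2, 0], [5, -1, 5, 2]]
1 class: {M1, M2, M3, M4, M5}

Characteristic polynomials: χ_{M1} = (x - 2)^3(x + 3), χ_{M2} = (x - 2)^3(x + 3), χ_{M3} = (x - 2)^3(x + 3), χ_{M4} = (x - 2)^3(x + 3), χ_{M5} = (x - 2)^3(x + 3).

{M1, M2, M3, M4, M5}: invariant factors x - 2, (x - 2)^2(x + 3).

Matrices are similar if and only if their invariant-factor lists agree; the partition into similarity classes is {M1, M2, M3, M4, M5}.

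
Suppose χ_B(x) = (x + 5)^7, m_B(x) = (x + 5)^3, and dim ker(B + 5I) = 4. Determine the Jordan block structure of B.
Jordan blocks: (-5, 3), (-5, 2), (-5, 1), (-5, 1)

λ = -5: algebraic multiplicity 7 (exponent in χ_B), largest block size 3 (exponent in m_B), 4 blocks (geometric multiplicity). These force block sizes [3, 2, 1, 1].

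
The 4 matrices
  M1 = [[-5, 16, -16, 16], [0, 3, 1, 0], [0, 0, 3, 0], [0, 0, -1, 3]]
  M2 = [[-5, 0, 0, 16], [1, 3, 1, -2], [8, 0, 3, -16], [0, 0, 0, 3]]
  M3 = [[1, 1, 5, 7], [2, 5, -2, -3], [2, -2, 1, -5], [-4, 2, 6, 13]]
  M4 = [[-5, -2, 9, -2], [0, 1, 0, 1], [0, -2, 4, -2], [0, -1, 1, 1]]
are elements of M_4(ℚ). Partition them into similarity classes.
Characteristic polynomials: χ_{M1} = (x - 3)^3(x + 5), χ_{M2} = (x - 3)^3(x + 5), χ_{M3} = (x - 5)^4, χ_{M4} = (x - 2)^3(x + 5).

{M1, M2}: invariant factors x - 3, (x - 3)^2(x + 5).

{M3}: invariant factors (x - 5)^2, (x - 5)^2.

{M4}: invariant factors (x - 2)^3(x + 5).

Matrices are similar if and only if their invariant-factor lists agree; the partition into similarity classes is {M1, M2}, {M3}, {M4}.

3 classes: {M1, M2}, {M3}, {M4}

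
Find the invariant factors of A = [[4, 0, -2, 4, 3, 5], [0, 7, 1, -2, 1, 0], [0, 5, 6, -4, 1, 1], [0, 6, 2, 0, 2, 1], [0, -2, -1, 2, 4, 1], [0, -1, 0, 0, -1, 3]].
(x - 4)^3, (x - 4)^3

The Jordan structure of A has elementary divisors (x - 4)^3, (x - 4)^3. Arranging the block sizes at each eigenvalue in decreasing order and taking row products gives the invariant factors.

Invariant factors (smallest first, each dividing the next): (x - 4)^3, (x - 4)^3.

Check: the last factor (x - 4)^3 is the minimal polynomial, and the product (x - 4)^6 is the characteristic polynomial.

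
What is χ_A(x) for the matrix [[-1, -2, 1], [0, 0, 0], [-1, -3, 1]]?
xI - A = [[x + 1, 2, -1], [0, x, 0], [1, 3, x - 1]].

Expanding det(xI - A) along the first row:
det(xI - A) = + (x + 1)·det([[x, 0], [3, x - 1]]) - (2)·det([[0, 0], [1, x - 1]]) + (-1)·det([[0, x], [1, 3]]).

Evaluating gives χ_A(x) = x^3.

χ_A(x) = x^3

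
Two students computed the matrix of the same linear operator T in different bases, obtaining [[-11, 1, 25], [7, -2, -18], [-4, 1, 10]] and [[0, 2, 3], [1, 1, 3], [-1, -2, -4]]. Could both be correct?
No.

Both have characteristic polynomial (x + 1)^3, but the minimal polynomial of A is (x + 1)^3 while the minimal polynomial of B is (x + 1)^2. The minimal polynomial is a similarity invariant, so A and B are not similar.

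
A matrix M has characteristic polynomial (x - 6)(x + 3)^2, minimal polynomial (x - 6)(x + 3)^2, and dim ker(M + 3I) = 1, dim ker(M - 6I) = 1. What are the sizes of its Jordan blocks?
λ = -3: algebraic multiplicity 2 (exponent in χ_M), largest block size 2 (exponent in m_M), 1 block (geometric multiplicity). This forces block sizes [2].
λ = 6: algebraic multiplicity 1 (exponent in χ_M), largest block size 1 (exponent in m_M), 1 block (geometric multiplicity). This forces block sizes [1].

Jordan blocks: (-3, 2), (6, 1)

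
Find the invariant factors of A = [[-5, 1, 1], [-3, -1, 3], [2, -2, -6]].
x + 4, (x + 4)^2

The Jordan structure of A has elementary divisors (x + 4)^2, (x + 4). Arranging the block sizes at each eigenvalue in decreasing order and taking row products gives the invariant factors.

Invariant factors (smallest first, each dividing the next): x + 4, (x + 4)^2.

Check: the last factor (x + 4)^2 is the minimal polynomial, and the product (x + 4)^3 is the characteristic polynomial.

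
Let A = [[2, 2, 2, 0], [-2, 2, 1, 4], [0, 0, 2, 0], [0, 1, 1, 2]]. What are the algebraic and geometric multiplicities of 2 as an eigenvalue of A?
The characteristic polynomial is (x - 2)^4, so the factor x - 2 appears with exponent 4: the algebraic multiplicity is 4.

rank(A - 2I) = 2, so the eigenspace has dimension 4 - 2 = 2: the geometric multiplicity is 2.

Since 2 < 4, A is not diagonalizable.

algebraic multiplicity 4, geometric multiplicity 2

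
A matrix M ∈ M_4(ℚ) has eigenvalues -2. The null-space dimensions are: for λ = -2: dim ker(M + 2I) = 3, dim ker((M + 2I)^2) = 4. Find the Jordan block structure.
λ = -2: successive nullity increments [3, 1] count blocks of size ≥ k; block sizes are [2, 1, 1].

Jordan blocks: (-2, 2), (-2, 1), (-2, 1)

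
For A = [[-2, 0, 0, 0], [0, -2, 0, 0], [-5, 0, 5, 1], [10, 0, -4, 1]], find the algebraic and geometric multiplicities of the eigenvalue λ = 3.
algebraic multiplicity 2, geometric multiplicity 1

The characteristic polynomial is (x - 3)^2(x + 2)^2, so the factor x - 3 appears with exponent 2: the algebraic multiplicity is 2.

rank(A - 3I) = 3, so the eigenspace has dimension 4 - 3 = 1: the geometric multiplicity is 1.

Since 1 < 2, A is not diagonalizable.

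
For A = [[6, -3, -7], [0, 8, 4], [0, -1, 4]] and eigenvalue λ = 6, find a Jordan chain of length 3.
We seek v_1 ∈ ker((A - 6I)^3) \ ker((A - 6I)^2), then set v_{i+1} = (A - 6I) v_i.

One such chain is v_1 = [[2, -1, 1]]^T, v_2 = [[-4, 2, -1]]^T, v_3 = [[1, 0, 0]]^T. Check: (A - 6I) v_3 = [[0, 0, 0]]^T = 0.

v_1 = [[2, -1, 1]]^T, v_2 = [[-4, 2, -1]]^T, v_3 = [[1, 0, 0]]^T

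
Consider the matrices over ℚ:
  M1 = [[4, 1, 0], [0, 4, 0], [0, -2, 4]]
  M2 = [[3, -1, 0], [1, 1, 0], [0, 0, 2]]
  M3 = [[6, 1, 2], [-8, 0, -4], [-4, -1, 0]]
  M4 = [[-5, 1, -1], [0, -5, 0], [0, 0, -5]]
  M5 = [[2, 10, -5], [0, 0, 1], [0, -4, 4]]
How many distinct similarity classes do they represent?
Characteristic polynomials: χ_{M1} = (x - 4)^3, χ_{M2} = (x - 2)^3, χ_{M3} = (x - 2)^3, χ_{M4} = (x + 5)^3, χ_{M5} = (x - 2)^3.

{M1}: invariant factors x - 4, (x - 4)^2.

{M2, M3, M5}: invariant factors x - 2, (x - 2)^2.

{M4}: invariant factors x + 5, (x + 5)^2.

Matrices are similar if and only if their invariant-factor lists agree; the partition into similarity classes is {M1}, {M2, M3, M5}, {M4}.

3 classes: {M1}, {M2, M3, M5}, {M4}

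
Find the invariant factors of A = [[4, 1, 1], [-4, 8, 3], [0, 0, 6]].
The Jordan structure of A has elementary divisors (x - 6)^3. Arranging the block sizes at each eigenvalue in decreasing order and taking row products gives the invariant factors.

Invariant factors (smallest first, each dividing the next): (x - 6)^3.

Check: the last factor (x - 6)^3 is the minimal polynomial, and the product (x - 6)^3 is the characteristic polynomial.

(x - 6)^3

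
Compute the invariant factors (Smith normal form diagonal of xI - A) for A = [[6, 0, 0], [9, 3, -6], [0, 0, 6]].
The Jordan structure of A has elementary divisors (x - 3), (x - 6), (x - 6). Arranging the block sizes at each eigenvalue in decreasing order and taking row products gives the invariant factors.

Invariant factors (smallest first, each dividing the next): x - 6, (x - 6)(x - 3).

Check: the last factor (x - 6)(x - 3) is the minimal polynomial, and the product (x - 6)^2(x - 3) is the characteristic polynomial.

x - 6, (x - 6)(x - 3)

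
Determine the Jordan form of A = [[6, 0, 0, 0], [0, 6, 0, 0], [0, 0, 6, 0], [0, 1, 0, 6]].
J = [[6, 1, 0, 0], [0, 6, 0, 0], [0, 0, 6, 0], [0, 0, 0, 6]]

The characteristic polynomial is det(xI - A) = (x - 6)^4, so the eigenvalues are 6 (algebraic multiplicity 4).

For λ = 6: rank(A - 6I) = 1, rank((A - 6I)^2) = 0. The eigenspace has dimension 4 - 1 = 3, so there are 3 Jordan blocks; the rank sequence gives block sizes [2, 1, 1].

Assembling the blocks gives the Jordan form J above.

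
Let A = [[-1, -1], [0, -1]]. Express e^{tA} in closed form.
A has Jordan form J = [[-1, 1], [0, -1]] with A = PJP^{-1}, so e^{tA} = P e^{tJ} P^{-1}.

For a Jordan block J_k(λ), e^{tJ_k(λ)} = e^{λt} · (I + tN + t^2 N^2/2! + ... + t^{k-1} N^{k-1}/(k-1)!) where N is the nilpotent superdiagonal part.

Assembling the blocks and conjugating back gives the entries of e^{tA} as shown above.

e^{tA} = [[e^{-t}, -t*e^{-t}], [0, e^{-t}]]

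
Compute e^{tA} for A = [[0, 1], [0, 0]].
e^{tA} = [[1, t], [0, 1]]

A has Jordan form J = [[0, 1], [0, 0]] with A = PJP^{-1}, so e^{tA} = P e^{tJ} P^{-1}.

For a Jordan block J_k(λ), e^{tJ_k(λ)} = e^{λt} · (I + tN + t^2 N^2/2! + ... + t^{k-1} N^{k-1}/(k-1)!) where N is the nilpotent superdiagonal part.

Assembling the blocks and conjugating back gives the entries of e^{tA} as shown above.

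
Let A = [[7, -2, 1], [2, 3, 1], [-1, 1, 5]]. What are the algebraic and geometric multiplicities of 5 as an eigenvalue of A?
The characteristic polynomial is (x - 5)^3, so the factor x - 5 appears with exponent 3: the algebraic multiplicity is 3.

rank(A - 5I) = 2, so the eigenspace has dimension 3 - 2 = 1: the geometric multiplicity is 1.

Since 1 < 3, A is not diagonalizable.

algebraic multiplicity 3, geometric multiplicity 1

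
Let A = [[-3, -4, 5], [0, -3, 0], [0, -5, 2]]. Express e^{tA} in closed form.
e^{tA} = [[e^{-3*t}, (t - e^{5*t} + 1)*e^{-3*t}, (e^{5*t} - 1)*e^{-3*t}], [0, e^{-3*t}, 0], [0, (1 - e^{5*t})*e^{-3*t}, e^{2*t}]]

A has Jordan form J = [[-3, 1, 0], [0, -3, 0], [0, 0, 2]] with A = PJP^{-1}, so e^{tA} = P e^{tJ} P^{-1}.

For a Jordan block J_k(λ), e^{tJ_k(λ)} = e^{λt} · (I + tN + t^2 N^2/2! + ... + t^{k-1} N^{k-1}/(k-1)!) where N is the nilpotent superdiagonal part.

Assembling the blocks and conjugating back gives the entries of e^{tA} as shown above.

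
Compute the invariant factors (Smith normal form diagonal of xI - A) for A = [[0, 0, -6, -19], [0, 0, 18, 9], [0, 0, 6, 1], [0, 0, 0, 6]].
The Jordan structure of A has elementary divisors x, x, (x - 6)^2. Arranging the block sizes at each eigenvalue in decreasing order and taking row products gives the invariant factors.

Invariant factors (smallest first, each dividing the next): x, x(x - 6)^2.

Check: the last factor x(x - 6)^2 is the minimal polynomial, and the product x^2(x - 6)^2 is the characteristic polynomial.

x, x(x - 6)^2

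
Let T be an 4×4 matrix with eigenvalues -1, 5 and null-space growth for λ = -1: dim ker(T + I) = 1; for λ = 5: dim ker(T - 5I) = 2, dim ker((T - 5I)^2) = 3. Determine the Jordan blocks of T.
Jordan blocks: (-1, 1), (5, 2), (5, 1)

λ = -1: successive nullity increments [1] count blocks of size ≥ k; block sizes are [1].
λ = 5: successive nullity increments [2, 1] count blocks of size ≥ k; block sizes are [2, 1].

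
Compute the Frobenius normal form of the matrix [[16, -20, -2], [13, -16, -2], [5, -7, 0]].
The invariant factors of A (the non-unit diagonal entries of the Smith normal form of xI - A over ℚ[x]) are x^3 + 2, each dividing the next. The characteristic polynomial is their product, x^3 + 2.

The rational canonical form is the block-diagonal matrix of companion matrices C(f_i):
R = [[0, 0, -2], [1, 0, 0], [0, 1, 0]].

Note the characteristic polynomial does not split into linear factors over ℚ, so A has no Jordan form over ℚ; the rational canonical form exists over any field.

R = [[0, 0, -2], [1, 0, 0], [0, 1, 0]]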